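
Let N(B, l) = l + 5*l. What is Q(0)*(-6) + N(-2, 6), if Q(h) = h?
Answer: 36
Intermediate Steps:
N(B, l) = 6*l
Q(0)*(-6) + N(-2, 6) = 0*(-6) + 6*6 = 0 + 36 = 36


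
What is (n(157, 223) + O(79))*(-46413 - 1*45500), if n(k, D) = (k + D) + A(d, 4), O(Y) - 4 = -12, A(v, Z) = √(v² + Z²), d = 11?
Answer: -34191636 - 91913*√137 ≈ -3.5267e+7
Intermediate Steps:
A(v, Z) = √(Z² + v²)
O(Y) = -8 (O(Y) = 4 - 12 = -8)
n(k, D) = D + k + √137 (n(k, D) = (k + D) + √(4² + 11²) = (D + k) + √(16 + 121) = (D + k) + √137 = D + k + √137)
(n(157, 223) + O(79))*(-46413 - 1*45500) = ((223 + 157 + √137) - 8)*(-46413 - 1*45500) = ((380 + √137) - 8)*(-46413 - 45500) = (372 + √137)*(-91913) = -34191636 - 91913*√137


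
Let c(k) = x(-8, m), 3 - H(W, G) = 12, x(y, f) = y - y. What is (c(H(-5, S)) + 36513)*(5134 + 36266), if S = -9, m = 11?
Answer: 1511638200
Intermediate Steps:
x(y, f) = 0
H(W, G) = -9 (H(W, G) = 3 - 1*12 = 3 - 12 = -9)
c(k) = 0
(c(H(-5, S)) + 36513)*(5134 + 36266) = (0 + 36513)*(5134 + 36266) = 36513*41400 = 1511638200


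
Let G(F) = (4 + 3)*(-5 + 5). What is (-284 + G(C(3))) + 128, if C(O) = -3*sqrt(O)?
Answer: -156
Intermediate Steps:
G(F) = 0 (G(F) = 7*0 = 0)
(-284 + G(C(3))) + 128 = (-284 + 0) + 128 = -284 + 128 = -156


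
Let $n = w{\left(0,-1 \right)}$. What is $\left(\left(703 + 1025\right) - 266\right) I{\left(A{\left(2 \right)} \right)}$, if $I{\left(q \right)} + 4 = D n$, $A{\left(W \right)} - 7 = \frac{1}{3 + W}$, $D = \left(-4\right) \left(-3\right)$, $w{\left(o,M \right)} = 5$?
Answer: $81872$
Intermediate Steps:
$D = 12$
$A{\left(W \right)} = 7 + \frac{1}{3 + W}$
$n = 5$
$I{\left(q \right)} = 56$ ($I{\left(q \right)} = -4 + 12 \cdot 5 = -4 + 60 = 56$)
$\left(\left(703 + 1025\right) - 266\right) I{\left(A{\left(2 \right)} \right)} = \left(\left(703 + 1025\right) - 266\right) 56 = \left(1728 - 266\right) 56 = 1462 \cdot 56 = 81872$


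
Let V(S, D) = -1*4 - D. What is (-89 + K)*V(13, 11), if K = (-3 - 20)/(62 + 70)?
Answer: 58855/44 ≈ 1337.6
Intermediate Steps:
V(S, D) = -4 - D
K = -23/132 ≈ -0.17424
(-89 + K)*V(13, 11) = (-89 - 23/132)*(-4 - 1*11) = -11771*(-4 - 11)/132 = -11771/132*(-15) = 58855/44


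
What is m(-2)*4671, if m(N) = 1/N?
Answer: -4671/2 ≈ -2335.5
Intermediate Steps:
m(-2)*4671 = 4671/(-2) = -½*4671 = -4671/2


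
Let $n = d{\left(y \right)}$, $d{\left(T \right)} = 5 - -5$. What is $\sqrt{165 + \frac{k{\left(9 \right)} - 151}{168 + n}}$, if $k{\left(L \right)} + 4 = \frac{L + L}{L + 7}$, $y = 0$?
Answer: $\frac{\sqrt{20801881}}{356} \approx 12.812$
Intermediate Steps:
$d{\left(T \right)} = 10$ ($d{\left(T \right)} = 5 + 5 = 10$)
$n = 10$
$k{\left(L \right)} = -4 + \frac{2 L}{7 + L}$ ($k{\left(L \right)} = -4 + \frac{L + L}{L + 7} = -4 + \frac{2 L}{7 + L}$)
$\sqrt{165 + \frac{k{\left(9 \right)} - 151}{168 + n}} = \sqrt{165 + \frac{\frac{2 \left(-14 - 9\right)}{7 + 9} - 151}{168 + 10}} = \sqrt{165 + \frac{\frac{2 \left(-14 - 9\right)}{16} - 151}{178}} = \sqrt{165 + \left(2 \cdot \frac{1}{16} \left(-23\right) - 151\right) \frac{1}{178}} = \sqrt{165 + \left(- \frac{23}{8} - 151\right) \frac{1}{178}} = \sqrt{165 - \frac{1231}{1424}} = \sqrt{\frac{233729}{1424}} = \frac{\sqrt{20801881}}{356}$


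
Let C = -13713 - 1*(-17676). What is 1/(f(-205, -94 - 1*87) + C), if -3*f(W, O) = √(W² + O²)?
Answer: 35667/141273535 + 3*√74786/141273535 ≈ 0.00025827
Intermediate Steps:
C = 3963 (C = -13713 + 17676 = 3963)
f(W, O) = -√(O² + W²)/3 (f(W, O) = -√(W² + O²)/3 = -√(O² + W²)/3)
1/(f(-205, -94 - 1*87) + C) = 1/(-√((-94 - 1*87)² + (-205)²)/3 + 3963) = 1/(-√((-94 - 87)² + 42025)/3 + 3963) = 1/(-√((-181)² + 42025)/3 + 3963) = 1/(-√(32761 + 42025)/3 + 3963) = 1/(-√74786/3 + 3963) = 1/(3963 - √74786/3)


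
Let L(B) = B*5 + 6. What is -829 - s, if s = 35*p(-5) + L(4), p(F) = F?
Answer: -680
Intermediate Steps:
L(B) = 6 + 5*B (L(B) = 5*B + 6 = 6 + 5*B)
s = -149 (s = 35*(-5) + (6 + 5*4) = -175 + (6 + 20) = -175 + 26 = -149)
-829 - s = -829 - 1*(-149) = -829 + 149 = -680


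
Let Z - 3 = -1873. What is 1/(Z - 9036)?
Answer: -1/10906 ≈ -9.1693e-5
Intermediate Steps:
Z = -1870 (Z = 3 - 1873 = -1870)
1/(Z - 9036) = 1/(-1870 - 9036) = 1/(-10906) = -1/10906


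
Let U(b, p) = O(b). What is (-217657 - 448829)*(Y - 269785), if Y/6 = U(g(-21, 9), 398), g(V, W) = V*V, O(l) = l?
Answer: 178044403554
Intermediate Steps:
g(V, W) = V**2
U(b, p) = b
Y = 2646 (Y = 6*(-21)**2 = 6*441 = 2646)
(-217657 - 448829)*(Y - 269785) = (-217657 - 448829)*(2646 - 269785) = -666486*(-267139) = 178044403554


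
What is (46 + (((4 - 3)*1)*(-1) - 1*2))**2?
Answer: 1849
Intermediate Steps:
(46 + (((4 - 3)*1)*(-1) - 1*2))**2 = (46 + ((1*1)*(-1) - 2))**2 = (46 + (1*(-1) - 2))**2 = (46 + (-1 - 2))**2 = (46 - 3)**2 = 43**2 = 1849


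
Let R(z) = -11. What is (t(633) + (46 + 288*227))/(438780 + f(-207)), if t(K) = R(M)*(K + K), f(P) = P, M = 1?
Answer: 51496/438573 ≈ 0.11742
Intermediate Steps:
t(K) = -22*K (t(K) = -11*(K + K) = -22*K)
(t(633) + (46 + 288*227))/(438780 + f(-207)) = (-22*633 + (46 + 288*227))/(438780 - 207) = (-13926 + (46 + 65376))/438573 = (-13926 + 65422)*(1/438573) = 51496*(1/438573) = 51496/438573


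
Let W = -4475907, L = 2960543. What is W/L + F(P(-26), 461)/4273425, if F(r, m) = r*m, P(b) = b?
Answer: -1474072149221/973204497675 ≈ -1.5147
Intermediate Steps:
F(r, m) = m*r
W/L + F(P(-26), 461)/4273425 = -4475907/2960543 + (461*(-26))/4273425 = -4475907*1/2960543 - 11986*1/4273425 = -4475907/2960543 - 922/328725 = -1474072149221/973204497675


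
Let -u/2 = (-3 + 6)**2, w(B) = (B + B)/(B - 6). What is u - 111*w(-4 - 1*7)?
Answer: -2748/17 ≈ -161.65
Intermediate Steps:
w(B) = 2*B/(-6 + B) (w(B) = (2*B)/(-6 + B) = 2*B/(-6 + B))
u = -18 (u = -2*(-3 + 6)**2 = -2*3**2 = -2*9 = -18)
u - 111*w(-4 - 1*7) = -18 - 222*(-4 - 1*7)/(-6 + (-4 - 1*7)) = -18 - 222*(-4 - 7)/(-6 + (-4 - 7)) = -18 - 222*(-11)/(-6 - 11) = -18 - 222*(-11)/(-17) = -18 - 222*(-11)*(-1)/17 = -18 - 111*22/17 = -18 - 2442/17 = -2748/17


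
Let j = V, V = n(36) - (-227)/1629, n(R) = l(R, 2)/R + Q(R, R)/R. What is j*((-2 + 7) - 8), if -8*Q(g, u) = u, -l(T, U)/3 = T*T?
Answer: 1407269/4344 ≈ 323.96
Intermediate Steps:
l(T, U) = -3*T² (l(T, U) = -3*T*T = -3*T²)
Q(g, u) = -u/8
n(R) = -⅛ - 3*R (n(R) = (-3*R²)/R + (-R/8)/R = -3*R - ⅛ = -⅛ - 3*R)
V = -1407269/13032 (V = (-⅛ - 3*36) - (-227)/1629 = (-⅛ - 108) - (-227)/1629 = -865/8 - 1*(-227/1629) = -865/8 + 227/1629 = -1407269/13032 ≈ -107.99)
j = -1407269/13032 ≈ -107.99
j*((-2 + 7) - 8) = -1407269*((-2 + 7) - 8)/13032 = -1407269*(5 - 8)/13032 = -1407269/13032*(-3) = 1407269/4344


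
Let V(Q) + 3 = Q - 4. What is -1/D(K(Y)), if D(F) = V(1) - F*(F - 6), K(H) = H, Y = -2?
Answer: 1/22 ≈ 0.045455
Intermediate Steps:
V(Q) = -7 + Q (V(Q) = -3 + (Q - 4) = -3 + (-4 + Q) = -7 + Q)
D(F) = -6 - F*(-6 + F) (D(F) = (-7 + 1) - F*(F - 6) = -6 - F*(-6 + F))
-1/D(K(Y)) = -1/(-6 - 1*(-2)² + 6*(-2)) = -1/(-6 - 1*4 - 12) = -1/(-6 - 4 - 12) = -1/(-22) = -1*(-1/22) = 1/22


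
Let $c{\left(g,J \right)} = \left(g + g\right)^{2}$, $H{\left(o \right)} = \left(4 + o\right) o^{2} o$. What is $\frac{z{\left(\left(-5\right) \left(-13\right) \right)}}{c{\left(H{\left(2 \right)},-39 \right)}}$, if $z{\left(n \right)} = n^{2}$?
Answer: $\frac{4225}{9216} \approx 0.45844$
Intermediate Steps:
$H{\left(o \right)} = o^{3} \left(4 + o\right)$ ($H{\left(o \right)} = o^{2} \left(4 + o\right) o = o^{3} \left(4 + o\right)$)
$c{\left(g,J \right)} = 4 g^{2}$ ($c{\left(g,J \right)} = \left(2 g\right)^{2} = 4 g^{2}$)
$\frac{z{\left(\left(-5\right) \left(-13\right) \right)}}{c{\left(H{\left(2 \right)},-39 \right)}} = \frac{\left(\left(-5\right) \left(-13\right)\right)^{2}}{4 \left(2^{3} \left(4 + 2\right)\right)^{2}} = \frac{65^{2}}{4 \left(8 \cdot 6\right)^{2}} = \frac{4225}{4 \cdot 48^{2}} = \frac{4225}{4 \cdot 2304} = \frac{4225}{9216}$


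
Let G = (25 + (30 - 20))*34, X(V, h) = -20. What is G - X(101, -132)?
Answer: 1210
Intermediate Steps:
G = 1190 (G = (25 + 10)*34 = 35*34 = 1190)
G - X(101, -132) = 1190 - 1*(-20) = 1190 + 20 = 1210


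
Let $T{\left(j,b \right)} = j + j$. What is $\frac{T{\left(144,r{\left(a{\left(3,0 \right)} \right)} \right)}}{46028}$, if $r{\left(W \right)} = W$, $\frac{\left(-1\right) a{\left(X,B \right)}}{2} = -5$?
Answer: $\frac{72}{11507} \approx 0.0062571$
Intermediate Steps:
$a{\left(X,B \right)} = 10$ ($a{\left(X,B \right)} = \left(-2\right) \left(-5\right) = 10$)
$T{\left(j,b \right)} = 2 j$
$\frac{T{\left(144,r{\left(a{\left(3,0 \right)} \right)} \right)}}{46028} = \frac{2 \cdot 144}{46028} = 288 \cdot \frac{1}{46028} = \frac{72}{11507}$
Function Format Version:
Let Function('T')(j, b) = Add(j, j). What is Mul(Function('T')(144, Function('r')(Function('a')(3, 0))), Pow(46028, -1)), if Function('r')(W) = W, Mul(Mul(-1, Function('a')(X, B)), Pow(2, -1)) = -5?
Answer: Rational(72, 11507) ≈ 0.0062571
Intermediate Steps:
Function('a')(X, B) = 10 (Function('a')(X, B) = Mul(-2, -5) = 10)
Function('T')(j, b) = Mul(2, j)
Mul(Function('T')(144, Function('r')(Function('a')(3, 0))), Pow(46028, -1)) = Mul(Mul(2, 144), Pow(46028, -1)) = Mul(288, Rational(1, 46028)) = Rational(72, 11507)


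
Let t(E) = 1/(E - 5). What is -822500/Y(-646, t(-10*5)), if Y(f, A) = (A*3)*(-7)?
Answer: -6462500/3 ≈ -2.1542e+6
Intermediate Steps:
t(E) = 1/(-5 + E)
Y(f, A) = -21*A (Y(f, A) = (3*A)*(-7) = -21*A)
-822500/Y(-646, t(-10*5)) = -822500/((-21/(-5 - 10*5))) = -822500/((-21/(-5 - 50))) = -822500/((-21/(-55))) = -822500/((-21*(-1/55))) = -822500/21/55 = -822500*55/21 = -6462500/3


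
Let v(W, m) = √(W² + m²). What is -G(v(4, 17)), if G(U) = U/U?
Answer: -1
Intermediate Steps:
G(U) = 1
-G(v(4, 17)) = -1*1 = -1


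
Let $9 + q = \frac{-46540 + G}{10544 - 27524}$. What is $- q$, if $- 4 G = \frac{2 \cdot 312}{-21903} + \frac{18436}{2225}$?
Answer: $\frac{1726455838391}{275835430500} \approx 6.259$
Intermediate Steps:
$G = - \frac{33534609}{16244725}$ ($G = - \frac{\frac{2 \cdot 312}{-21903} + \frac{18436}{2225}}{4} = - \frac{624 \left(- \frac{1}{21903}\right) + 18436 \cdot \frac{1}{2225}}{4} = - \frac{- \frac{208}{7301} + \frac{18436}{2225}}{4} = \left(- \frac{1}{4}\right) \frac{134138436}{16244725} = - \frac{33534609}{16244725} \approx -2.0643$)
$q = - \frac{1726455838391}{275835430500}$ ($q = -9 + \frac{-46540 - \frac{33534609}{16244725}}{10544 - 27524} = -9 - \frac{756063036109}{16244725 \left(-16980\right)} = -9 - - \frac{756063036109}{275835430500} = -9 + \frac{756063036109}{275835430500} = - \frac{1726455838391}{275835430500} \approx -6.259$)
$- q = \left(-1\right) \left(- \frac{1726455838391}{275835430500}\right) = \frac{1726455838391}{275835430500}$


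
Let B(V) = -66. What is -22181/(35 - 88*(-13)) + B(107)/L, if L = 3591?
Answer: -2952955/156807 ≈ -18.832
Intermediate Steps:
-22181/(35 - 88*(-13)) + B(107)/L = -22181/(35 - 88*(-13)) - 66/3591 = -22181/(35 + 1144) - 66*1/3591 = -22181/1179 - 22/1197 = -2952955/156807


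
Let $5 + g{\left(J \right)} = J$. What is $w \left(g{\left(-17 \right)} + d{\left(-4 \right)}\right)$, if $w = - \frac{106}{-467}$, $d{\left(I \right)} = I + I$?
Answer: $- \frac{3180}{467} \approx -6.8094$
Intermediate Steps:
$g{\left(J \right)} = -5 + J$
$d{\left(I \right)} = 2 I$
$w = \frac{106}{467}$ ($w = \left(-106\right) \left(- \frac{1}{467}\right) = \frac{106}{467} \approx 0.22698$)
$w \left(g{\left(-17 \right)} + d{\left(-4 \right)}\right) = \frac{106 \left(\left(-5 - 17\right) + 2 \left(-4\right)\right)}{467} = \frac{106 \left(-22 - 8\right)}{467} = \frac{106}{467} \left(-30\right) = - \frac{3180}{467}$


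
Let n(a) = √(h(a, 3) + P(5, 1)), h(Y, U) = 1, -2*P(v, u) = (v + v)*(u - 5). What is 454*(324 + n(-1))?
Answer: 147096 + 454*√21 ≈ 1.4918e+5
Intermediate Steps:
P(v, u) = -v*(-5 + u) (P(v, u) = -(v + v)*(u - 5)/2 = -2*v*(-5 + u)/2 = -v*(-5 + u))
n(a) = √21 (n(a) = √(1 + 5*(5 - 1*1)) = √(1 + 5*(5 - 1)) = √(1 + 5*4) = √(1 + 20) = √21)
454*(324 + n(-1)) = 454*(324 + √21) = 147096 + 454*√21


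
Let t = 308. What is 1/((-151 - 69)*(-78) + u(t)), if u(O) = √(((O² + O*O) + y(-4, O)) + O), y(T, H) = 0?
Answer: 390/6688081 - √47509/147137782 ≈ 5.6831e-5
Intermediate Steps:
u(O) = √(O + 2*O²) (u(O) = √(((O² + O*O) + 0) + O) = √(((O² + O²) + 0) + O) = √((2*O² + 0) + O) = √(2*O² + O) = √(O + 2*O²))
1/((-151 - 69)*(-78) + u(t)) = 1/((-151 - 69)*(-78) + √(308*(1 + 2*308))) = 1/(-220*(-78) + √(308*(1 + 616))) = 1/(17160 + √(308*617)) = 1/(17160 + √190036) = 1/(17160 + 2*√47509)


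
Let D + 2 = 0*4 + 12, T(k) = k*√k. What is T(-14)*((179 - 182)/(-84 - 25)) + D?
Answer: 10 - 42*I*√14/109 ≈ 10.0 - 1.4417*I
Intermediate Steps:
T(k) = k^(3/2)
D = 10 (D = -2 + (0*4 + 12) = -2 + (0 + 12) = -2 + 12 = 10)
T(-14)*((179 - 182)/(-84 - 25)) + D = (-14)^(3/2)*((179 - 182)/(-84 - 25)) + 10 = (-14*I*√14)*(-3/(-109)) + 10 = (-14*I*√14)*(-3*(-1/109)) + 10 = -14*I*√14*(3/109) + 10 = -42*I*√14/109 + 10 = 10 - 42*I*√14/109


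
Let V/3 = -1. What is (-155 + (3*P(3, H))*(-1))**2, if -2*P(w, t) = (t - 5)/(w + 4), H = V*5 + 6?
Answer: 24964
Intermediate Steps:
V = -3 (V = 3*(-1) = -3)
H = -9 (H = -3*5 + 6 = -15 + 6 = -9)
P(w, t) = -(-5 + t)/(2*(4 + w)) (P(w, t) = -(t - 5)/(2*(w + 4)) = -(-5 + t)/(2*(4 + w)))
(-155 + (3*P(3, H))*(-1))**2 = (-155 + (3*((5 - 1*(-9))/(2*(4 + 3))))*(-1))**2 = (-155 + (3*((1/2)*(5 + 9)/7))*(-1))**2 = (-155 + (3*((1/2)*(1/7)*14))*(-1))**2 = (-155 + (3*1)*(-1))**2 = (-155 + 3*(-1))**2 = (-155 - 3)**2 = (-158)**2 = 24964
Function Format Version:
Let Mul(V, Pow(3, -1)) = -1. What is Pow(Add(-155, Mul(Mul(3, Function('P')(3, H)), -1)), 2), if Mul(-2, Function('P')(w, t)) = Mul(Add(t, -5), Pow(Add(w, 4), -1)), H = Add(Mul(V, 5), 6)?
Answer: 24964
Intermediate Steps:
V = -3 (V = Mul(3, -1) = -3)
H = -9 (H = Add(Mul(-3, 5), 6) = Add(-15, 6) = -9)
Function('P')(w, t) = Mul(Rational(-1, 2), Pow(Add(4, w), -1), Add(-5, t)) (Function('P')(w, t) = Mul(Rational(-1, 2), Mul(Add(t, -5), Pow(Add(w, 4), -1))) = Mul(Rational(-1, 2), Mul(Add(-5, t), Pow(Add(4, w), -1))) = Mul(Rational(-1, 2), Mul(Pow(Add(4, w), -1), Add(-5, t))) = Mul(Rational(-1, 2), Pow(Add(4, w), -1), Add(-5, t)))
Pow(Add(-155, Mul(Mul(3, Function('P')(3, H)), -1)), 2) = Pow(Add(-155, Mul(Mul(3, Mul(Rational(1, 2), Pow(Add(4, 3), -1), Add(5, Mul(-1, -9)))), -1)), 2) = Pow(Add(-155, Mul(Mul(3, Mul(Rational(1, 2), Pow(7, -1), Add(5, 9))), -1)), 2) = Pow(Add(-155, Mul(Mul(3, Mul(Rational(1, 2), Rational(1, 7), 14)), -1)), 2) = Pow(Add(-155, Mul(Mul(3, 1), -1)), 2) = Pow(Add(-155, Mul(3, -1)), 2) = Pow(Add(-155, -3), 2) = Pow(-158, 2) = 24964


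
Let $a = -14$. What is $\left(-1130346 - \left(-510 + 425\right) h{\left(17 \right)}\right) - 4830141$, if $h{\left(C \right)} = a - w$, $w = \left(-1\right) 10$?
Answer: $-5960827$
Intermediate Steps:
$w = -10$
$h{\left(C \right)} = -4$ ($h{\left(C \right)} = -14 - -10 = -14 + 10 = -4$)
$\left(-1130346 - \left(-510 + 425\right) h{\left(17 \right)}\right) - 4830141 = \left(-1130346 - \left(-510 + 425\right) \left(-4\right)\right) - 4830141 = \left(-1130346 - \left(-85\right) \left(-4\right)\right) - 4830141 = \left(-1130346 - 340\right) - 4830141 = -1130686 - 4830141 = -5960827$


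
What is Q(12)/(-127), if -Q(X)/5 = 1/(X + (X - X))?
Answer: 5/1524 ≈ 0.0032808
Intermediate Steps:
Q(X) = -5/X (Q(X) = -5/(X + (X - X)) = -5/(X + 0) = -5/X)
Q(12)/(-127) = -5/12/(-127) = -5*1/12*(-1/127) = -5/12*(-1/127) = 5/1524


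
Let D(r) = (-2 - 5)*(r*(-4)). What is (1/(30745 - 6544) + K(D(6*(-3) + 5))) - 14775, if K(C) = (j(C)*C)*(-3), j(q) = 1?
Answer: -331142282/24201 ≈ -13683.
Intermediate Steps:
D(r) = 28*r (D(r) = -(-28)*r = 28*r)
K(C) = -3*C (K(C) = (1*C)*(-3) = C*(-3) = -3*C)
(1/(30745 - 6544) + K(D(6*(-3) + 5))) - 14775 = (1/(30745 - 6544) - 84*(6*(-3) + 5)) - 14775 = (1/24201 - 84*(-18 + 5)) - 14775 = (1/24201 - 84*(-13)) - 14775 = (1/24201 - 3*(-364)) - 14775 = (1/24201 + 1092) - 14775 = 26427493/24201 - 14775 = -331142282/24201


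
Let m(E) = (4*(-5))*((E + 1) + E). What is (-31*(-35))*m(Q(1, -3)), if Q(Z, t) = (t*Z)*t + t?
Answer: -282100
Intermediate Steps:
Q(Z, t) = t + Z*t² (Q(Z, t) = (Z*t)*t + t = Z*t² + t = t + Z*t²)
m(E) = -20 - 40*E (m(E) = -20*((1 + E) + E) = -20*(1 + 2*E) = -20 - 40*E)
(-31*(-35))*m(Q(1, -3)) = (-31*(-35))*(-20 - (-120)*(1 + 1*(-3))) = 1085*(-20 - (-120)*(1 - 3)) = 1085*(-20 - (-120)*(-2)) = 1085*(-20 - 40*6) = 1085*(-20 - 240) = 1085*(-260) = -282100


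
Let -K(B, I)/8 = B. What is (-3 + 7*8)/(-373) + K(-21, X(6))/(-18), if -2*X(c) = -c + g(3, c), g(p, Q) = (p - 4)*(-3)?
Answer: -10603/1119 ≈ -9.4754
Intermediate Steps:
g(p, Q) = 12 - 3*p (g(p, Q) = (-4 + p)*(-3) = 12 - 3*p)
X(c) = -3/2 + c/2 (X(c) = -(-c + (12 - 3*3))/2 = -(-c + (12 - 9))/2 = -(-c + 3)/2 = -(3 - c)/2 = -3/2 + c/2)
K(B, I) = -8*B
(-3 + 7*8)/(-373) + K(-21, X(6))/(-18) = (-3 + 7*8)/(-373) - 8*(-21)/(-18) = (-3 + 56)*(-1/373) + 168*(-1/18) = 53*(-1/373) - 28/3 = -53/373 - 28/3 = -10603/1119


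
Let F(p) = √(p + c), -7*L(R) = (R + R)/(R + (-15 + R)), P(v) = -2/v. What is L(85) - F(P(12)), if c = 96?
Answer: -34/217 - 5*√138/6 ≈ -9.9461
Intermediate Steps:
L(R) = -2*R/(7*(-15 + 2*R)) (L(R) = -(R + R)/(7*(R + (-15 + R))) = -2*R/(7*(-15 + 2*R)))
F(p) = √(96 + p) (F(p) = √(p + 96) = √(96 + p))
L(85) - F(P(12)) = -2*85/(-105 + 14*85) - √(96 - 2/12) = -2*85/(-105 + 1190) - √(96 - 2*1/12) = -2*85/1085 - √(96 - ⅙) = -2*85*1/1085 - √(575/6) = -34/217 - 5*√138/6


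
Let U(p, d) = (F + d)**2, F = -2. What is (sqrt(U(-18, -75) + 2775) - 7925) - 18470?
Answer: -26395 + 16*sqrt(34) ≈ -26302.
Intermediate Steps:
U(p, d) = (-2 + d)**2
(sqrt(U(-18, -75) + 2775) - 7925) - 18470 = (sqrt((-2 - 75)**2 + 2775) - 7925) - 18470 = (sqrt((-77)**2 + 2775) - 7925) - 18470 = (sqrt(5929 + 2775) - 7925) - 18470 = (sqrt(8704) - 7925) - 18470 = (16*sqrt(34) - 7925) - 18470 = (-7925 + 16*sqrt(34)) - 18470 = -26395 + 16*sqrt(34)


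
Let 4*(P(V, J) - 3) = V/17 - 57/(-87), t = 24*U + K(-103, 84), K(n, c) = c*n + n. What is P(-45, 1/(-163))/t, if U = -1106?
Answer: -2467/34804814 ≈ -7.0881e-5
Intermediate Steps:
K(n, c) = n + c*n
t = -35299 (t = 24*(-1106) - 103*(1 + 84) = -26544 - 103*85 = -26544 - 8755 = -35299)
P(V, J) = 367/116 + V/68 (P(V, J) = 3 + (V/17 - 57/(-87))/4 = 3 + (V*(1/17) - 57*(-1/87))/4 = 3 + (V/17 + 19/29)/4 = 3 + (19/29 + V/17)/4 = 3 + (19/116 + V/68) = 367/116 + V/68)
P(-45, 1/(-163))/t = (367/116 + (1/68)*(-45))/(-35299) = (367/116 - 45/68)*(-1/35299) = (2467/986)*(-1/35299) = -2467/34804814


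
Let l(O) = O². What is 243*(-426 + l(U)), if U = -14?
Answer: -55890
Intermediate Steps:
243*(-426 + l(U)) = 243*(-426 + (-14)²) = 243*(-426 + 196) = 243*(-230) = -55890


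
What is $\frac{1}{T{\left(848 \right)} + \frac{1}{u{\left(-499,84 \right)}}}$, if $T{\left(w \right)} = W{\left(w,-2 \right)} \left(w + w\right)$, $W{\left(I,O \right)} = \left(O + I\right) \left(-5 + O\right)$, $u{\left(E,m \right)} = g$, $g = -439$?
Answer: $- \frac{439}{4409189569} \approx -9.9565 \cdot 10^{-8}$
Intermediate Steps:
$u{\left(E,m \right)} = -439$
$W{\left(I,O \right)} = \left(-5 + O\right) \left(I + O\right)$ ($W{\left(I,O \right)} = \left(I + O\right) \left(-5 + O\right) = \left(-5 + O\right) \left(I + O\right)$)
$T{\left(w \right)} = 2 w \left(14 - 7 w\right)$ ($T{\left(w \right)} = \left(\left(-2\right)^{2} - 5 w - -10 + w \left(-2\right)\right) \left(w + w\right) = \left(4 - 5 w + 10 - 2 w\right) 2 w = \left(14 - 7 w\right) 2 w = 2 w \left(14 - 7 w\right)$)
$\frac{1}{T{\left(848 \right)} + \frac{1}{u{\left(-499,84 \right)}}} = \frac{1}{14 \cdot 848 \left(2 - 848\right) + \frac{1}{-439}} = \frac{1}{14 \cdot 848 \left(2 - 848\right) - \frac{1}{439}} = \frac{1}{14 \cdot 848 \left(-846\right) - \frac{1}{439}} = \frac{1}{-10043712 - \frac{1}{439}} = \frac{1}{- \frac{4409189569}{439}} = - \frac{439}{4409189569}$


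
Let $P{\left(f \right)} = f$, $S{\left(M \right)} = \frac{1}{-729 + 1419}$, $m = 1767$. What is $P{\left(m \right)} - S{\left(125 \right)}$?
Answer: $\frac{1219229}{690} \approx 1767.0$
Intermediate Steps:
$S{\left(M \right)} = \frac{1}{690}$
$P{\left(m \right)} - S{\left(125 \right)} = 1767 - \frac{1}{690} = \frac{1219229}{690}$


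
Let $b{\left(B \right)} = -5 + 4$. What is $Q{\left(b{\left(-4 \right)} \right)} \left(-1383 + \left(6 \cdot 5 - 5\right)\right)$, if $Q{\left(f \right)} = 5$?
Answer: $-6790$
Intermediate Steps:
$b{\left(B \right)} = -1$
$Q{\left(b{\left(-4 \right)} \right)} \left(-1383 + \left(6 \cdot 5 - 5\right)\right) = 5 \left(-1383 + \left(6 \cdot 5 - 5\right)\right) = 5 \left(-1383 + \left(30 - 5\right)\right) = 5 \left(-1383 + 25\right) = 5 \left(-1358\right) = -6790$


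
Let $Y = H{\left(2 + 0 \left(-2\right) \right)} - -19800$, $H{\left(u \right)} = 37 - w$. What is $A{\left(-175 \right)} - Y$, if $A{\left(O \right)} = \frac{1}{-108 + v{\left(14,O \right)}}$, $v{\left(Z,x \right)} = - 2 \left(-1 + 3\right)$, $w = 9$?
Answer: $- \frac{2220737}{112} \approx -19828.0$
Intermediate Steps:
$v{\left(Z,x \right)} = -4$ ($v{\left(Z,x \right)} = \left(-2\right) 2 = -4$)
$H{\left(u \right)} = 28$ ($H{\left(u \right)} = 37 - 9 = 28$)
$A{\left(O \right)} = - \frac{1}{112}$ ($A{\left(O \right)} = \frac{1}{-108 - 4} = \frac{1}{-112} = - \frac{1}{112}$)
$Y = 19828$ ($Y = 28 - -19800 = 28 + 19800 = 19828$)
$A{\left(-175 \right)} - Y = - \frac{1}{112} - 19828 = - \frac{2220737}{112}$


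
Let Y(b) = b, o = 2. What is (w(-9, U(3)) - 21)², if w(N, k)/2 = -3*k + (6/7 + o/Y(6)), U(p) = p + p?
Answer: 1315609/441 ≈ 2983.2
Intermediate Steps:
U(p) = 2*p
w(N, k) = 50/21 - 6*k (w(N, k) = 2*(-3*k + (6/7 + 2/6)) = 2*(-3*k + (6*(⅐) + 2*(⅙))) = 2*(-3*k + (6/7 + ⅓)) = 2*(-3*k + 25/21) = 2*(25/21 - 3*k) = 50/21 - 6*k)
(w(-9, U(3)) - 21)² = ((50/21 - 12*3) - 21)² = ((50/21 - 6*6) - 21)² = ((50/21 - 36) - 21)² = (-706/21 - 21)² = (-1147/21)² = 1315609/441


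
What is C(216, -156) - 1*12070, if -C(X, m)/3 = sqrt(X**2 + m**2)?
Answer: -12070 - 36*sqrt(493) ≈ -12869.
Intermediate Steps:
C(X, m) = -3*sqrt(X**2 + m**2)
C(216, -156) - 1*12070 = -3*sqrt(216**2 + (-156)**2) - 1*12070 = -3*sqrt(46656 + 24336) - 12070 = -36*sqrt(493) - 12070 = -12070 - 36*sqrt(493)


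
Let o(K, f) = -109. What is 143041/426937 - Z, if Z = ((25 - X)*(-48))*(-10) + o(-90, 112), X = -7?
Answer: -6511073146/426937 ≈ -15251.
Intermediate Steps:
Z = 15251 (Z = ((25 - 1*(-7))*(-48))*(-10) - 109 = ((25 + 7)*(-48))*(-10) - 109 = (32*(-48))*(-10) - 109 = -1536*(-10) - 109 = 15360 - 109 = 15251)
143041/426937 - Z = 143041/426937 - 1*15251 = 143041*(1/426937) - 15251 = 143041/426937 - 15251 = -6511073146/426937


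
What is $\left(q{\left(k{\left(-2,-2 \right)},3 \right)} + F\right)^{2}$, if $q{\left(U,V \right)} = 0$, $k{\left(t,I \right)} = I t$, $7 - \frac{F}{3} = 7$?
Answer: $0$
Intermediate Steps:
$F = 0$ ($F = 21 - 21 = 0$)
$\left(q{\left(k{\left(-2,-2 \right)},3 \right)} + F\right)^{2} = \left(0 + 0\right)^{2} = 0^{2} = 0$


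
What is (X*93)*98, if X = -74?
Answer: -674436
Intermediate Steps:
(X*93)*98 = -74*93*98 = -6882*98 = -674436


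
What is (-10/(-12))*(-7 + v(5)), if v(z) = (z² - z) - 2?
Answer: 55/6 ≈ 9.1667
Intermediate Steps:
v(z) = -2 + z² - z
(-10/(-12))*(-7 + v(5)) = (-10/(-12))*(-7 + (-2 + 5² - 1*5)) = (-10*(-1/12))*(-7 + (-2 + 25 - 5)) = 5*(-7 + 18)/6 = (⅚)*11 = 55/6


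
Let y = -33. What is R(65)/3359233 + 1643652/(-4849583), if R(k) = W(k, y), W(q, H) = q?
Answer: -5521094816021/16290879249839 ≈ -0.33891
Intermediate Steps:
R(k) = k
R(65)/3359233 + 1643652/(-4849583) = 65/3359233 + 1643652/(-4849583) = 65*(1/3359233) + 1643652*(-1/4849583) = 65/3359233 - 1643652/4849583 = -5521094816021/16290879249839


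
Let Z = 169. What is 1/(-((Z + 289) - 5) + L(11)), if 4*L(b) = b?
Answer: -4/1801 ≈ -0.0022210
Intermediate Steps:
L(b) = b/4
1/(-((Z + 289) - 5) + L(11)) = 1/(-((169 + 289) - 5) + (¼)*11) = 1/(-(458 - 5) + 11/4) = 1/(-1*453 + 11/4) = 1/(-453 + 11/4) = 1/(-1801/4) = -4/1801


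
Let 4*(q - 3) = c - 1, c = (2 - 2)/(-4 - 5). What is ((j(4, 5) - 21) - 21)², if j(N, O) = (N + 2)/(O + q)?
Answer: 1633284/961 ≈ 1699.6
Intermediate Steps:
c = 0 (c = 0/(-9) = 0*(-⅑) = 0)
q = 11/4 (q = 3 + (0 - 1)/4 = 3 + (¼)*(-1) = 3 - ¼ = 11/4 ≈ 2.7500)
j(N, O) = (2 + N)/(11/4 + O) (j(N, O) = (N + 2)/(O + 11/4) = (2 + N)/(11/4 + O))
((j(4, 5) - 21) - 21)² = ((4*(2 + 4)/(11 + 4*5) - 21) - 21)² = ((4*6/(11 + 20) - 21) - 21)² = ((4*6/31 - 21) - 21)² = ((4*(1/31)*6 - 21) - 21)² = ((24/31 - 21) - 21)² = (-627/31 - 21)² = (-1278/31)² = 1633284/961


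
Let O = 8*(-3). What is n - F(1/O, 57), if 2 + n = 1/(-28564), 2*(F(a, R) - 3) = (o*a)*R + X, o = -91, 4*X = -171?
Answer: -10475851/114256 ≈ -91.688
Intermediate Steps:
X = -171/4 (X = (1/4)*(-171) = -171/4 ≈ -42.750)
O = -24
F(a, R) = -147/8 - 91*R*a/2 (F(a, R) = 3 + ((-91*a)*R - 171/4)/2 = 3 + (-91*R*a - 171/4)/2 = 3 + (-171/4 - 91*R*a)/2 = 3 + (-171/8 - 91*R*a/2) = -147/8 - 91*R*a/2)
n = -57129/28564 (n = -2 + 1/(-28564) = -2 - 1/28564 = -57129/28564 ≈ -2.0000)
n - F(1/O, 57) = -57129/28564 - (-147/8 - 91/2*57/(-24)) = -57129/28564 - (-147/8 - 91/2*57*(-1/24)) = -57129/28564 - (-147/8 + 1729/16) = -57129/28564 - 1*1435/16 = -57129/28564 - 1435/16 = -10475851/114256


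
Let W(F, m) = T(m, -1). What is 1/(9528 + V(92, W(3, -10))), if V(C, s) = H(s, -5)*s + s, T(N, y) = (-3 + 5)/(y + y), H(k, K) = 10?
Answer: 1/9517 ≈ 0.00010508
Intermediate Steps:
T(N, y) = 1/y (T(N, y) = 2/((2*y)) = 2*(1/(2*y)) = 1/y)
W(F, m) = -1 (W(F, m) = 1/(-1) = -1)
V(C, s) = 11*s (V(C, s) = 10*s + s = 11*s)
1/(9528 + V(92, W(3, -10))) = 1/(9528 + 11*(-1)) = 1/(9528 - 11) = 1/9517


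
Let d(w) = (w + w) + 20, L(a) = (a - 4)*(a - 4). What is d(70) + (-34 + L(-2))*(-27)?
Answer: 106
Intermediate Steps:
L(a) = (-4 + a)² (L(a) = (-4 + a)*(-4 + a) = (-4 + a)²)
d(w) = 20 + 2*w (d(w) = 2*w + 20 = 20 + 2*w)
d(70) + (-34 + L(-2))*(-27) = (20 + 2*70) + (-34 + (-4 - 2)²)*(-27) = (20 + 140) + (-34 + (-6)²)*(-27) = 160 + (-34 + 36)*(-27) = 160 + 2*(-27) = 160 - 54 = 106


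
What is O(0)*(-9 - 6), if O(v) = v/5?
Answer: 0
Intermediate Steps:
O(v) = v/5 (O(v) = v*(⅕) = v/5)
O(0)*(-9 - 6) = ((⅕)*0)*(-9 - 6) = 0*(-15) = 0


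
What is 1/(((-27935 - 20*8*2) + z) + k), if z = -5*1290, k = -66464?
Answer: -1/101169 ≈ -9.8844e-6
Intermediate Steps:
z = -6450
1/(((-27935 - 20*8*2) + z) + k) = 1/(((-27935 - 20*8*2) - 6450) - 66464) = 1/(((-27935 - 160*2) - 6450) - 66464) = 1/(((-27935 - 320) - 6450) - 66464) = 1/((-28255 - 6450) - 66464) = 1/(-34705 - 66464) = 1/(-101169) = -1/101169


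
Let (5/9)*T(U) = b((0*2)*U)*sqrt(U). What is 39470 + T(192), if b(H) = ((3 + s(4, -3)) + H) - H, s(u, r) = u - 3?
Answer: 39470 + 288*sqrt(3)/5 ≈ 39570.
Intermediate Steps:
s(u, r) = -3 + u
b(H) = 4 (b(H) = ((3 + (-3 + 4)) + H) - H = ((3 + 1) + H) - H = (4 + H) - H = 4)
T(U) = 36*sqrt(U)/5 (T(U) = 9*(4*sqrt(U))/5 = 36*sqrt(U)/5)
39470 + T(192) = 39470 + 36*sqrt(192)/5 = 39470 + 36*(8*sqrt(3))/5 = 39470 + 288*sqrt(3)/5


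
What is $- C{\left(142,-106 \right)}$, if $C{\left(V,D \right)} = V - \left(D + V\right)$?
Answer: $-106$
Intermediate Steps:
$C{\left(V,D \right)} = - D$ ($C{\left(V,D \right)} = V - \left(D + V\right) = - D$)
$- C{\left(142,-106 \right)} = - \left(-1\right) \left(-106\right) = \left(-1\right) 106 = -106$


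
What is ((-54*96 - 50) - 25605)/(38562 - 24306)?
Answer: -30839/14256 ≈ -2.1632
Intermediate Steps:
((-54*96 - 50) - 25605)/(38562 - 24306) = ((-5184 - 50) - 25605)/14256 = (-5234 - 25605)*(1/14256) = -30839*1/14256 = -30839/14256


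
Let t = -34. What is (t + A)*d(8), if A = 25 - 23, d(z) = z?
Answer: -256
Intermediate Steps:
A = 2
(t + A)*d(8) = (-34 + 2)*8 = -32*8 = -256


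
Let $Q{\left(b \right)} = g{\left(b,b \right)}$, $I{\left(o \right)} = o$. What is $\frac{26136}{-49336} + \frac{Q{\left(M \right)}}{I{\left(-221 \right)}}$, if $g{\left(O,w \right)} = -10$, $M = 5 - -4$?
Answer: $- \frac{660337}{1362907} \approx -0.48451$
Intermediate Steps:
$M = 9$ ($M = 5 + 4 = 9$)
$Q{\left(b \right)} = -10$
$\frac{26136}{-49336} + \frac{Q{\left(M \right)}}{I{\left(-221 \right)}} = \frac{26136}{-49336} - \frac{10}{-221} = 26136 \left(- \frac{1}{49336}\right) - - \frac{10}{221} = - \frac{3267}{6167} + \frac{10}{221} = - \frac{660337}{1362907}$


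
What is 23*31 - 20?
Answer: 693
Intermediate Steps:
23*31 - 20 = 713 - 20 = 693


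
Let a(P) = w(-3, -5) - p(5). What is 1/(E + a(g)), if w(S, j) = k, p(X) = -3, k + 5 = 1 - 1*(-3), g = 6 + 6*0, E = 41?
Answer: 1/43 ≈ 0.023256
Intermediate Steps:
g = 6 (g = 6 + 0 = 6)
k = -1 (k = -5 + (1 - 1*(-3)) = -5 + (1 + 3) = -5 + 4 = -1)
w(S, j) = -1
a(P) = 2 (a(P) = -1 - 1*(-3) = -1 + 3 = 2)
1/(E + a(g)) = 1/(41 + 2) = 1/43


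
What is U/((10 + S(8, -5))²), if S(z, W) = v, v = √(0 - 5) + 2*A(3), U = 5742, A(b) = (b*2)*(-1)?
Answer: 5742/(2 - I*√5)² ≈ -70.889 + 634.05*I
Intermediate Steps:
A(b) = -2*b (A(b) = (2*b)*(-1) = -2*b)
v = -12 + I*√5 (v = √(0 - 5) + 2*(-2*3) = √(-5) + 2*(-6) = I*√5 - 12 = -12 + I*√5 ≈ -12.0 + 2.2361*I)
S(z, W) = -12 + I*√5
U/((10 + S(8, -5))²) = 5742/((10 + (-12 + I*√5))²) = 5742/((-2 + I*√5)²) = 5742/(-2 + I*√5)²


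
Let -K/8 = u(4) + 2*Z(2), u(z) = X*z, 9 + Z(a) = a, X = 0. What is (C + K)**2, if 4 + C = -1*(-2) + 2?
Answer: 12544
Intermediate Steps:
Z(a) = -9 + a
C = 0 (C = -4 + (-1*(-2) + 2) = -4 + (2 + 2) = -4 + 4 = 0)
u(z) = 0 (u(z) = 0*z = 0)
K = 112 (K = -8*(0 + 2*(-9 + 2)) = -8*(0 + 2*(-7)) = -8*(0 - 14) = -8*(-14) = 112)
(C + K)**2 = (0 + 112)**2 = 112**2 = 12544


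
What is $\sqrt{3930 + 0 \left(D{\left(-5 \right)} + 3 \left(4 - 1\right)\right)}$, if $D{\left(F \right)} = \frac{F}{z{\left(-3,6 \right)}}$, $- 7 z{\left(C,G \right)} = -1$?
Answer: $\sqrt{3930} \approx 62.69$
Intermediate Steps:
$z{\left(C,G \right)} = \frac{1}{7}$ ($z{\left(C,G \right)} = \left(- \frac{1}{7}\right) \left(-1\right) = \frac{1}{7}$)
$D{\left(F \right)} = 7 F$ ($D{\left(F \right)} = F \frac{1}{\frac{1}{7}} = F 7 = 7 F$)
$\sqrt{3930 + 0 \left(D{\left(-5 \right)} + 3 \left(4 - 1\right)\right)} = \sqrt{3930 + 0 \left(7 \left(-5\right) + 3 \left(4 - 1\right)\right)} = \sqrt{3930 + 0 \left(-35 + 3 \cdot 3\right)} = \sqrt{3930 + 0 \left(-35 + 9\right)} = \sqrt{3930 + 0 \left(-26\right)} = \sqrt{3930 + 0} = \sqrt{3930}$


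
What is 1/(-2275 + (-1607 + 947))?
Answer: -1/2935 ≈ -0.00034072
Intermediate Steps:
1/(-2275 + (-1607 + 947)) = 1/(-2275 - 660) = 1/(-2935) = -1/2935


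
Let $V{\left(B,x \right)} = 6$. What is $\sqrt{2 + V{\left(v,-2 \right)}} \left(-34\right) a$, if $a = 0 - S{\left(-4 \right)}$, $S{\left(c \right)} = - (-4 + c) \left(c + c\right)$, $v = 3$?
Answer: $- 4352 \sqrt{2} \approx -6154.7$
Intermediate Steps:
$S{\left(c \right)} = 2 c \left(4 - c\right)$ ($S{\left(c \right)} = \left(4 - c\right) 2 c = 2 c \left(4 - c\right)$)
$a = 64$ ($a = 0 - 2 \left(-4\right) \left(4 - -4\right) = 0 - 2 \left(-4\right) \left(4 + 4\right) = 0 - 2 \left(-4\right) 8 = 0 - -64 = 0 + 64 = 64$)
$\sqrt{2 + V{\left(v,-2 \right)}} \left(-34\right) a = \sqrt{2 + 6} \left(-34\right) 64 = \sqrt{8} \left(-34\right) 64 = 2 \sqrt{2} \left(-34\right) 64 = - 68 \sqrt{2} \cdot 64 = - 4352 \sqrt{2}$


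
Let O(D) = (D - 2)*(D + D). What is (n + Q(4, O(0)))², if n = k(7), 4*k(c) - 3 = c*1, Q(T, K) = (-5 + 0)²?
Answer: 3025/4 ≈ 756.25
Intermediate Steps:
O(D) = 2*D*(-2 + D) (O(D) = (-2 + D)*(2*D) = 2*D*(-2 + D))
Q(T, K) = 25 (Q(T, K) = (-5)² = 25)
k(c) = ¾ + c/4 (k(c) = ¾ + (c*1)/4 = ¾ + c/4)
n = 5/2 (n = ¾ + (¼)*7 = ¾ + 7/4 = 5/2 ≈ 2.5000)
(n + Q(4, O(0)))² = (5/2 + 25)² = (55/2)² = 3025/4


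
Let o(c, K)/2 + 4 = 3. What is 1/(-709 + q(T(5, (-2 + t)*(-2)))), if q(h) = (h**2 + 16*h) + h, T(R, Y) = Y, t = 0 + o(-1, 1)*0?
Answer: -1/625 ≈ -0.0016000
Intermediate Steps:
o(c, K) = -2 (o(c, K) = -8 + 2*3 = -8 + 6 = -2)
t = 0 (t = 0 - 2*0 = 0 + 0 = 0)
q(h) = h**2 + 17*h
1/(-709 + q(T(5, (-2 + t)*(-2)))) = 1/(-709 + ((-2 + 0)*(-2))*(17 + (-2 + 0)*(-2))) = 1/(-709 + (-2*(-2))*(17 - 2*(-2))) = 1/(-709 + 4*(17 + 4)) = 1/(-709 + 4*21) = 1/(-709 + 84) = 1/(-625) = -1/625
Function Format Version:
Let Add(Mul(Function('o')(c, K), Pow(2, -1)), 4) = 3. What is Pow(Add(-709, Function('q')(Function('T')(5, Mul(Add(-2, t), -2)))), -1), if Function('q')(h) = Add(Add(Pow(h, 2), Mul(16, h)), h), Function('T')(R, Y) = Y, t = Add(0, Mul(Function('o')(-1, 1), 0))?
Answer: Rational(-1, 625) ≈ -0.0016000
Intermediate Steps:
Function('o')(c, K) = -2 (Function('o')(c, K) = Add(-8, Mul(2, 3)) = Add(-8, 6) = -2)
t = 0 (t = Add(0, Mul(-2, 0)) = Add(0, 0) = 0)
Function('q')(h) = Add(Pow(h, 2), Mul(17, h))
Pow(Add(-709, Function('q')(Function('T')(5, Mul(Add(-2, t), -2)))), -1) = Pow(Add(-709, Mul(Mul(Add(-2, 0), -2), Add(17, Mul(Add(-2, 0), -2)))), -1) = Pow(Add(-709, Mul(Mul(-2, -2), Add(17, Mul(-2, -2)))), -1) = Pow(Add(-709, Mul(4, Add(17, 4))), -1) = Pow(Add(-709, Mul(4, 21)), -1) = Pow(Add(-709, 84), -1) = Pow(-625, -1) = Rational(-1, 625)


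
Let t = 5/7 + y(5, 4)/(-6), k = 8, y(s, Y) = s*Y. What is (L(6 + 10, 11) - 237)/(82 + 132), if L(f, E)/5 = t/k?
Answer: -40091/35952 ≈ -1.1151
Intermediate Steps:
y(s, Y) = Y*s
t = -55/21 (t = 5/7 + (4*5)/(-6) = 5*(⅐) + 20*(-⅙) = 5/7 - 10/3 = -55/21 ≈ -2.6190)
L(f, E) = -275/168 (L(f, E) = 5*(-55/21/8) = 5*(-55/21*⅛) = 5*(-55/168) = -275/168)
(L(6 + 10, 11) - 237)/(82 + 132) = (-275/168 - 237)/(82 + 132) = -40091/168/214 = -40091/168*1/214 = -40091/35952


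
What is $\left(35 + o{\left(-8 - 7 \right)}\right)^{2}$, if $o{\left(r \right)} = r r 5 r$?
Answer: $283585600$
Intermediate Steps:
$o{\left(r \right)} = 5 r^{3}$ ($o{\left(r \right)} = r^{2} \cdot 5 r = 5 r^{2} r = 5 r^{3}$)
$\left(35 + o{\left(-8 - 7 \right)}\right)^{2} = \left(35 + 5 \left(-8 - 7\right)^{3}\right)^{2} = \left(35 + 5 \left(-15\right)^{3}\right)^{2} = \left(35 + 5 \left(-3375\right)\right)^{2} = \left(35 - 16875\right)^{2} = \left(-16840\right)^{2} = 283585600$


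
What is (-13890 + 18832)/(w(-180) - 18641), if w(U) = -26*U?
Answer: -4942/13961 ≈ -0.35399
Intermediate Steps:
(-13890 + 18832)/(w(-180) - 18641) = (-13890 + 18832)/(-26*(-180) - 18641) = 4942/(4680 - 18641) = 4942/(-13961) = 4942*(-1/13961) = -4942/13961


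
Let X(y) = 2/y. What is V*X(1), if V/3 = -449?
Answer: -2694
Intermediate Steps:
V = -1347 (V = 3*(-449) = -1347)
V*X(1) = -2694/1 = -2694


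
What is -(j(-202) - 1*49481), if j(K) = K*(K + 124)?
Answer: 33725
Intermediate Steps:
j(K) = K*(124 + K)
-(j(-202) - 1*49481) = -(-202*(124 - 202) - 1*49481) = -(-202*(-78) - 49481) = -(15756 - 49481) = -1*(-33725) = 33725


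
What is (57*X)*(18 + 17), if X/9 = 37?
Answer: 664335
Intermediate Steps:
X = 333 (X = 9*37 = 333)
(57*X)*(18 + 17) = (57*333)*(18 + 17) = 18981*35 = 664335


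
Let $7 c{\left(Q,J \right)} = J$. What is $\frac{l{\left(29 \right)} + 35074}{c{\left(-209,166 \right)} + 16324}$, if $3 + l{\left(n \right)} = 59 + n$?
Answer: $\frac{246113}{114434} \approx 2.1507$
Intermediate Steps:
$c{\left(Q,J \right)} = \frac{J}{7}$
$l{\left(n \right)} = 56 + n$ ($l{\left(n \right)} = -3 + \left(59 + n\right) = 56 + n$)
$\frac{l{\left(29 \right)} + 35074}{c{\left(-209,166 \right)} + 16324} = \frac{\left(56 + 29\right) + 35074}{\frac{1}{7} \cdot 166 + 16324} = \frac{85 + 35074}{\frac{166}{7} + 16324} = \frac{35159}{\frac{114434}{7}} = 35159 \cdot \frac{7}{114434} = \frac{246113}{114434}$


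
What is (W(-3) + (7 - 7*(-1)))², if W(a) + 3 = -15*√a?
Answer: (11 - 15*I*√3)² ≈ -554.0 - 571.58*I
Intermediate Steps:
W(a) = -3 - 15*√a
(W(-3) + (7 - 7*(-1)))² = ((-3 - 15*I*√3) + (7 - 7*(-1)))² = ((-3 - 15*I*√3) + (7 + 7))² = ((-3 - 15*I*√3) + 14)² = (11 - 15*I*√3)²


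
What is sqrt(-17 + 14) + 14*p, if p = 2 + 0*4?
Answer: 28 + I*sqrt(3) ≈ 28.0 + 1.732*I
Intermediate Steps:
p = 2 (p = 2 + 0 = 2)
sqrt(-17 + 14) + 14*p = sqrt(-17 + 14) + 14*2 = sqrt(-3) + 28 = I*sqrt(3) + 28 = 28 + I*sqrt(3)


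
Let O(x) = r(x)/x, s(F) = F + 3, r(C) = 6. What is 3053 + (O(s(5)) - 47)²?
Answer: 83073/16 ≈ 5192.1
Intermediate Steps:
s(F) = 3 + F
O(x) = 6/x
3053 + (O(s(5)) - 47)² = 3053 + (6/(3 + 5) - 47)² = 3053 + (6/8 - 47)² = 3053 + (6*(⅛) - 47)² = 3053 + (¾ - 47)² = 3053 + (-185/4)² = 3053 + 34225/16 = 83073/16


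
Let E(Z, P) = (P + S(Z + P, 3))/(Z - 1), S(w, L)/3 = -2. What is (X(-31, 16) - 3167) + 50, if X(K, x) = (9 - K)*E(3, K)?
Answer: -3857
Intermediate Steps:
S(w, L) = -6 (S(w, L) = 3*(-2) = -6)
E(Z, P) = (-6 + P)/(-1 + Z) (E(Z, P) = (P - 6)/(Z - 1) = (-6 + P)/(-1 + Z))
X(K, x) = (-3 + K/2)*(9 - K) (X(K, x) = (9 - K)*((-6 + K)/(-1 + 3)) = (9 - K)*((-6 + K)/2) = (9 - K)*(-3 + K/2) = (-3 + K/2)*(9 - K))
(X(-31, 16) - 3167) + 50 = (-(-9 - 31)*(-6 - 31)/2 - 3167) + 50 = (-1/2*(-40)*(-37) - 3167) + 50 = (-740 - 3167) + 50 = -3907 + 50 = -3857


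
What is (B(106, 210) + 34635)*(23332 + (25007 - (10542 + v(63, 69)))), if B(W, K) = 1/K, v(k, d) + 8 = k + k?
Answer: 274052592329/210 ≈ 1.3050e+9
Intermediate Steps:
v(k, d) = -8 + 2*k (v(k, d) = -8 + (k + k) = -8 + 2*k)
(B(106, 210) + 34635)*(23332 + (25007 - (10542 + v(63, 69)))) = (1/210 + 34635)*(23332 + (25007 - (10542 + (-8 + 2*63)))) = (1/210 + 34635)*(23332 + (25007 - (10542 + (-8 + 126)))) = 7273351*(23332 + (25007 - (10542 + 118)))/210 = 7273351*(23332 + (25007 - 1*10660))/210 = 7273351*(23332 + (25007 - 10660))/210 = 7273351*(23332 + 14347)/210 = (7273351/210)*37679 = 274052592329/210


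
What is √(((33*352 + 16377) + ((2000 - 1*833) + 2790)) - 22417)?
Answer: √9533 ≈ 97.637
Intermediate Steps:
√(((33*352 + 16377) + ((2000 - 1*833) + 2790)) - 22417) = √(((11616 + 16377) + ((2000 - 833) + 2790)) - 22417) = √((27993 + (1167 + 2790)) - 22417) = √((27993 + 3957) - 22417) = √(31950 - 22417) = √9533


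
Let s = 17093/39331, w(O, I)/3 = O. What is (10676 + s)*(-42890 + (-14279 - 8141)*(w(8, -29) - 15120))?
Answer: 142103144698626070/39331 ≈ 3.6130e+12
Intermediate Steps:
w(O, I) = 3*O
s = 17093/39331 (s = 17093*(1/39331) = 17093/39331 ≈ 0.43459)
(10676 + s)*(-42890 + (-14279 - 8141)*(w(8, -29) - 15120)) = (10676 + 17093/39331)*(-42890 + (-14279 - 8141)*(3*8 - 15120)) = 419914849*(-42890 - 22420*(24 - 15120))/39331 = 419914849*(-42890 - 22420*(-15096))/39331 = 419914849*(-42890 + 338452320)/39331 = (419914849/39331)*338409430 = 142103144698626070/39331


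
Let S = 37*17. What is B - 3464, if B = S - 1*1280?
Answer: -4115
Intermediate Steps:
S = 629
B = -651 (B = 629 - 1*1280 = 629 - 1280 = -651)
B - 3464 = -651 - 3464 = -4115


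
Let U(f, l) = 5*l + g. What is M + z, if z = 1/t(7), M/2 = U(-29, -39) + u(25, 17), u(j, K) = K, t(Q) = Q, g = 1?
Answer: -2477/7 ≈ -353.86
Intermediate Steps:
U(f, l) = 1 + 5*l (U(f, l) = 5*l + 1 = 1 + 5*l)
M = -354 (M = 2*((1 + 5*(-39)) + 17) = 2*((1 - 195) + 17) = 2*(-194 + 17) = 2*(-177) = -354)
z = ⅐ (z = 1/7 = ⅐ ≈ 0.14286)
M + z = -354 + ⅐ = -2477/7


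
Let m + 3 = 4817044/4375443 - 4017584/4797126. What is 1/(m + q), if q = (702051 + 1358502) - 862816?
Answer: 3498258562803/4189984143003159374 ≈ 8.3491e-7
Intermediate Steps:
q = 1197737 (q = 2060553 - 862816 = 1197737)
m = -9573232817437/3498258562803 (m = -3 + (4817044/4375443 - 4017584/4797126) = -3 + (4817044*(1/4375443) - 4017584*1/4797126) = -3 + (4817044/4375443 - 2008792/2398563) = -3 + 921542870972/3498258562803 = -9573232817437/3498258562803 ≈ -2.7366)
1/(m + q) = 1/(-9573232817437/3498258562803 + 1197737) = 1/(4189984143003159374/3498258562803) = 3498258562803/4189984143003159374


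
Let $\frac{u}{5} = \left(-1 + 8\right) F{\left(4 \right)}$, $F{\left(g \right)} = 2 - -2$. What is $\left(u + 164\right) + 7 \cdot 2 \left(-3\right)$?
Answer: $262$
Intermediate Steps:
$F{\left(g \right)} = 4$ ($F{\left(g \right)} = 2 + 2 = 4$)
$u = 140$ ($u = 5 \left(-1 + 8\right) 4 = 5 \cdot 7 \cdot 4 = 5 \cdot 28 = 140$)
$\left(u + 164\right) + 7 \cdot 2 \left(-3\right) = \left(140 + 164\right) + 7 \cdot 2 \left(-3\right) = 304 + 14 \left(-3\right) = 304 - 42 = 262$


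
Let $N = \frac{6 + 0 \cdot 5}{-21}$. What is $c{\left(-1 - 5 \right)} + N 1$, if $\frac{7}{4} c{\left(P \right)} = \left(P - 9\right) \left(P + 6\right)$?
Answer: $- \frac{2}{7} \approx -0.28571$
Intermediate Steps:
$c{\left(P \right)} = \frac{4 \left(-9 + P\right) \left(6 + P\right)}{7}$ ($c{\left(P \right)} = \frac{4 \left(P - 9\right) \left(P + 6\right)}{7} = \frac{4 \left(-9 + P\right) \left(6 + P\right)}{7}$)
$N = - \frac{2}{7}$ ($N = \left(6 + 0\right) \left(- \frac{1}{21}\right) = 6 \left(- \frac{1}{21}\right) = - \frac{2}{7} \approx -0.28571$)
$c{\left(-1 - 5 \right)} + N 1 = \left(- \frac{216}{7} - \frac{12 \left(-1 - 5\right)}{7} + \frac{4 \left(-1 - 5\right)^{2}}{7}\right) - \frac{2}{7} = \left(- \frac{216}{7} - - \frac{72}{7} + \frac{4 \left(-6\right)^{2}}{7}\right) - \frac{2}{7} = \left(- \frac{216}{7} + \frac{72}{7} + \frac{4}{7} \cdot 36\right) - \frac{2}{7} = \left(- \frac{216}{7} + \frac{72}{7} + \frac{144}{7}\right) - \frac{2}{7} = 0 - \frac{2}{7} = - \frac{2}{7}$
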